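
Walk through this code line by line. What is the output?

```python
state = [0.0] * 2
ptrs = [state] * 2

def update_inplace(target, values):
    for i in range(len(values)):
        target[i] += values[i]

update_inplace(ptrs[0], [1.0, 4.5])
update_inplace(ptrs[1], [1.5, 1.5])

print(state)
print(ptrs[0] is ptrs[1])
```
[2.5, 6.0]
True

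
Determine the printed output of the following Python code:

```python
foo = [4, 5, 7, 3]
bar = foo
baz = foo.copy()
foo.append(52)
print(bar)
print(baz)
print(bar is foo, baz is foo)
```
[4, 5, 7, 3, 52]
[4, 5, 7, 3]
True False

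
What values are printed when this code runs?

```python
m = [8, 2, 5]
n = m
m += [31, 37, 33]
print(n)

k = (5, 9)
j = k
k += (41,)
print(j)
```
[8, 2, 5, 31, 37, 33]
(5, 9)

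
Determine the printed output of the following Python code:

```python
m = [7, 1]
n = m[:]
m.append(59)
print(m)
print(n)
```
[7, 1, 59]
[7, 1]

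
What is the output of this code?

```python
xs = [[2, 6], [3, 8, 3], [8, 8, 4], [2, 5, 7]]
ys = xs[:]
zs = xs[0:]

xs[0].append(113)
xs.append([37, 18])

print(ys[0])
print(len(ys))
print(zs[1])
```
[2, 6, 113]
4
[3, 8, 3]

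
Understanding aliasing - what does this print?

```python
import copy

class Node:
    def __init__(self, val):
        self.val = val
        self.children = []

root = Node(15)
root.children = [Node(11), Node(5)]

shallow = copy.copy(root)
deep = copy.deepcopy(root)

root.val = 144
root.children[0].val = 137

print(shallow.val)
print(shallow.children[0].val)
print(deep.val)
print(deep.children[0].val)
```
15
137
15
11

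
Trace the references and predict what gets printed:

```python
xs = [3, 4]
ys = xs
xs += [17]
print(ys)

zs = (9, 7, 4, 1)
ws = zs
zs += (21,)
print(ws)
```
[3, 4, 17]
(9, 7, 4, 1)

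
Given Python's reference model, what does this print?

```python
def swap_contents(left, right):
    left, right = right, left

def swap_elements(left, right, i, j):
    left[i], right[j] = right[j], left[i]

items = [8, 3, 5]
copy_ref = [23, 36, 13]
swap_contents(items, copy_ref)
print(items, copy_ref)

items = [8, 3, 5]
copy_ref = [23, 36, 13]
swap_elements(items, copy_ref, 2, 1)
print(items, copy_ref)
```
[8, 3, 5] [23, 36, 13]
[8, 3, 36] [23, 5, 13]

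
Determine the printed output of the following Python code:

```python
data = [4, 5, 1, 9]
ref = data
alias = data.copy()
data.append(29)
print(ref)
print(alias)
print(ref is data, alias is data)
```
[4, 5, 1, 9, 29]
[4, 5, 1, 9]
True False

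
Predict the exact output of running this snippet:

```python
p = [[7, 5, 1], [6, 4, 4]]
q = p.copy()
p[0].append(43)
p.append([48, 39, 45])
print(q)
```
[[7, 5, 1, 43], [6, 4, 4]]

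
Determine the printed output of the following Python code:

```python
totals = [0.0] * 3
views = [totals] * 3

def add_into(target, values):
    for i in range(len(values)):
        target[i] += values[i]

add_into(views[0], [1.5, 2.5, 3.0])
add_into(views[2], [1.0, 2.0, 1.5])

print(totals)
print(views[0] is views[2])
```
[2.5, 4.5, 4.5]
True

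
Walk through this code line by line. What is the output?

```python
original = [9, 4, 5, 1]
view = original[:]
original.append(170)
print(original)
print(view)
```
[9, 4, 5, 1, 170]
[9, 4, 5, 1]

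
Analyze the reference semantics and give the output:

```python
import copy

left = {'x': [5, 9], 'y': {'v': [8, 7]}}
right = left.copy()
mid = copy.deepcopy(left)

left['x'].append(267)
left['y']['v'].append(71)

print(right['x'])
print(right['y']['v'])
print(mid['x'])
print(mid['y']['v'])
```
[5, 9, 267]
[8, 7, 71]
[5, 9]
[8, 7]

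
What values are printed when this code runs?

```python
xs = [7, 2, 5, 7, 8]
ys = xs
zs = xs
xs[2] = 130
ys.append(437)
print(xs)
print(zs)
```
[7, 2, 130, 7, 8, 437]
[7, 2, 130, 7, 8, 437]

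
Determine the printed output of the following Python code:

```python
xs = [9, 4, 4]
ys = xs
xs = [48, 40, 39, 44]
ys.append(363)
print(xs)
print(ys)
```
[48, 40, 39, 44]
[9, 4, 4, 363]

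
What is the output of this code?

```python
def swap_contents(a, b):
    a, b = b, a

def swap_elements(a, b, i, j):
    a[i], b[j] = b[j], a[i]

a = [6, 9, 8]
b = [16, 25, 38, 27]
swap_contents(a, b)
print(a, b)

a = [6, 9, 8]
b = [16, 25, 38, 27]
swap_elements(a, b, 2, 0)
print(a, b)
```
[6, 9, 8] [16, 25, 38, 27]
[6, 9, 16] [8, 25, 38, 27]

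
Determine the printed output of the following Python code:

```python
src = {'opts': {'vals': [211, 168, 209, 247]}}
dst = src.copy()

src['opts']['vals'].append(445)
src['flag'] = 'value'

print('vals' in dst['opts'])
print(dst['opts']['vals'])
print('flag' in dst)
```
True
[211, 168, 209, 247, 445]
False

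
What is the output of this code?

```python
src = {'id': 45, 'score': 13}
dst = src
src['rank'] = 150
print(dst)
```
{'id': 45, 'score': 13, 'rank': 150}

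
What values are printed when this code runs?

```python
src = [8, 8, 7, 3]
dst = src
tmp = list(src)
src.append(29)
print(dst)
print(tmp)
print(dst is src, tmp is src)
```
[8, 8, 7, 3, 29]
[8, 8, 7, 3]
True False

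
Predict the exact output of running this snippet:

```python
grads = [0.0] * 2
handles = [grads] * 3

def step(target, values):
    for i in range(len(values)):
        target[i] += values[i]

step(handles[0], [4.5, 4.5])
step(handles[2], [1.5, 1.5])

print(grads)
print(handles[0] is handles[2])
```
[6.0, 6.0]
True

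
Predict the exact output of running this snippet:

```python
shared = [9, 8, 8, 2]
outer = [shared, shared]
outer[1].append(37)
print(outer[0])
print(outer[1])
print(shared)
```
[9, 8, 8, 2, 37]
[9, 8, 8, 2, 37]
[9, 8, 8, 2, 37]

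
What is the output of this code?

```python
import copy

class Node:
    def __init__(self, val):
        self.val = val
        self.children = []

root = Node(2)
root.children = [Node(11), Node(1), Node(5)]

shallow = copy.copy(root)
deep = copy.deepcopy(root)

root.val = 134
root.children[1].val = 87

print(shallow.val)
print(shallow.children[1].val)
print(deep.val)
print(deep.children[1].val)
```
2
87
2
1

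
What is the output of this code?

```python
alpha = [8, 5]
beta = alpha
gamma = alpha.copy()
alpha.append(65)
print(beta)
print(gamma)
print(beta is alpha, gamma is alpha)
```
[8, 5, 65]
[8, 5]
True False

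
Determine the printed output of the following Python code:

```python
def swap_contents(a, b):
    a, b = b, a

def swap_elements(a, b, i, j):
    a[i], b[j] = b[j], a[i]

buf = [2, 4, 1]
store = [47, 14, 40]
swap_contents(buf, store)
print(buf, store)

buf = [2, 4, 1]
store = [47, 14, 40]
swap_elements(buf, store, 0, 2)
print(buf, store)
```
[2, 4, 1] [47, 14, 40]
[40, 4, 1] [47, 14, 2]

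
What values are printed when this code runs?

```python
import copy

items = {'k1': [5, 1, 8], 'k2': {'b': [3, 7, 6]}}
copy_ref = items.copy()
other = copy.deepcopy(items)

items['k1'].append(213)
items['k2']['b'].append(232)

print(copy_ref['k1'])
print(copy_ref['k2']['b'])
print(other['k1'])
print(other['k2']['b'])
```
[5, 1, 8, 213]
[3, 7, 6, 232]
[5, 1, 8]
[3, 7, 6]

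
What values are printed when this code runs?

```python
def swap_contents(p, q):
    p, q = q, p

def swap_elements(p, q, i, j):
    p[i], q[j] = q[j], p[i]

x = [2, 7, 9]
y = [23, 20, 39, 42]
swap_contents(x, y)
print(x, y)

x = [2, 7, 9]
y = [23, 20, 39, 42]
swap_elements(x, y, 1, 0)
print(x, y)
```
[2, 7, 9] [23, 20, 39, 42]
[2, 23, 9] [7, 20, 39, 42]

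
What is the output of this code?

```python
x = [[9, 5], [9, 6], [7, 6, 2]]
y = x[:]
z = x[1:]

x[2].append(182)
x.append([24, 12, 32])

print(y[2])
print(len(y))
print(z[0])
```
[7, 6, 2, 182]
3
[9, 6]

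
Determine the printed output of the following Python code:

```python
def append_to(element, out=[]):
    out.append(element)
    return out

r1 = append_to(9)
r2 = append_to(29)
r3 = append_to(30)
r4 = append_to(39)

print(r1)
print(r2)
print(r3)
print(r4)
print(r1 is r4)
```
[9, 29, 30, 39]
[9, 29, 30, 39]
[9, 29, 30, 39]
[9, 29, 30, 39]
True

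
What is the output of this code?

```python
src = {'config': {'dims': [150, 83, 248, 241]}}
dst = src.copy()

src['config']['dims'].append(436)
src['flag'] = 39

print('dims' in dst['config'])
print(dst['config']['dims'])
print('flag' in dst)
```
True
[150, 83, 248, 241, 436]
False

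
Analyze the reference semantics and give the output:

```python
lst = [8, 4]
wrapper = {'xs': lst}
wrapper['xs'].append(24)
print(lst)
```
[8, 4, 24]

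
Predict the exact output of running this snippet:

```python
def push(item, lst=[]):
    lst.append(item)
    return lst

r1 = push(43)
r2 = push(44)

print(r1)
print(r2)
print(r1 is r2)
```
[43, 44]
[43, 44]
True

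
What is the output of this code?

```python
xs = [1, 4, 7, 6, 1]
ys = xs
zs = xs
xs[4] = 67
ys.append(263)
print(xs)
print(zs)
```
[1, 4, 7, 6, 67, 263]
[1, 4, 7, 6, 67, 263]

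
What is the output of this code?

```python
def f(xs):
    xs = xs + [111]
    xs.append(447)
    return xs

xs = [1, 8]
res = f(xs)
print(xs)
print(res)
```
[1, 8]
[1, 8, 111, 447]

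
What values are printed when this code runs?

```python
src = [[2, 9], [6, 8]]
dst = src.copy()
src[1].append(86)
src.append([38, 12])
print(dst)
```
[[2, 9], [6, 8, 86]]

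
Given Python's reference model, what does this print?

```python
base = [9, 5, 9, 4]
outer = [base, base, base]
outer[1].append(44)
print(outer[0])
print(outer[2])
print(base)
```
[9, 5, 9, 4, 44]
[9, 5, 9, 4, 44]
[9, 5, 9, 4, 44]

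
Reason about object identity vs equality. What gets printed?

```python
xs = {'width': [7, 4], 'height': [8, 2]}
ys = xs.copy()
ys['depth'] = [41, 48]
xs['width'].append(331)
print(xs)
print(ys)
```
{'width': [7, 4, 331], 'height': [8, 2]}
{'width': [7, 4, 331], 'height': [8, 2], 'depth': [41, 48]}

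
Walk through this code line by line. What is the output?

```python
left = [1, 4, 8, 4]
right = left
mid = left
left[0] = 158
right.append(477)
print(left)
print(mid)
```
[158, 4, 8, 4, 477]
[158, 4, 8, 4, 477]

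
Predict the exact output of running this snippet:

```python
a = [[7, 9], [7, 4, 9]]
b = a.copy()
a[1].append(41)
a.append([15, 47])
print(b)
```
[[7, 9], [7, 4, 9, 41]]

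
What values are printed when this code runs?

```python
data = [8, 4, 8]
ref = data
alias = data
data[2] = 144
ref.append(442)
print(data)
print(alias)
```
[8, 4, 144, 442]
[8, 4, 144, 442]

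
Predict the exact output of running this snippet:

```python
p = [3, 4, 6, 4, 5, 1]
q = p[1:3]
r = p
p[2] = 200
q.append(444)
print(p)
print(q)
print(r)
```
[3, 4, 200, 4, 5, 1]
[4, 6, 444]
[3, 4, 200, 4, 5, 1]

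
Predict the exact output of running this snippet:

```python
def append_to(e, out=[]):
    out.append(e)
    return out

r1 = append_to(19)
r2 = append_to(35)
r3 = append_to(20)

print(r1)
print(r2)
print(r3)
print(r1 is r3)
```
[19, 35, 20]
[19, 35, 20]
[19, 35, 20]
True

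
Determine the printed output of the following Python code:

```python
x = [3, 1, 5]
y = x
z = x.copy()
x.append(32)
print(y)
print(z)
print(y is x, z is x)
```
[3, 1, 5, 32]
[3, 1, 5]
True False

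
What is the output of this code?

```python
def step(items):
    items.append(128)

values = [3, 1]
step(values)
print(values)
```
[3, 1, 128]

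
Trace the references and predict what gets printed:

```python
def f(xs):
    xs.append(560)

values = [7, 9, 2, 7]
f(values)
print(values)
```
[7, 9, 2, 7, 560]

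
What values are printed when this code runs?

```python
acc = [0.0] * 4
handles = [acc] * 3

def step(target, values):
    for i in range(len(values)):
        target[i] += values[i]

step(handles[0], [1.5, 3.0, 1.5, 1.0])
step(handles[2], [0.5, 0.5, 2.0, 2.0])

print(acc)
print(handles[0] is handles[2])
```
[2.0, 3.5, 3.5, 3.0]
True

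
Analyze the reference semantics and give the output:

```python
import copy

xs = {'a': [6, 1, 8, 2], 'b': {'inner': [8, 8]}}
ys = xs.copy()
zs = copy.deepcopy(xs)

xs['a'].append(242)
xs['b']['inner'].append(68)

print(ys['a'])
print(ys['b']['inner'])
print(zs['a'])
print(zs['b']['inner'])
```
[6, 1, 8, 2, 242]
[8, 8, 68]
[6, 1, 8, 2]
[8, 8]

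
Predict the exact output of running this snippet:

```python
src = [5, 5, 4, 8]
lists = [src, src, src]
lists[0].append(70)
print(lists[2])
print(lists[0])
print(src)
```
[5, 5, 4, 8, 70]
[5, 5, 4, 8, 70]
[5, 5, 4, 8, 70]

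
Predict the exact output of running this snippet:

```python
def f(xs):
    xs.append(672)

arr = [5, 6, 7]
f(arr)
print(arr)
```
[5, 6, 7, 672]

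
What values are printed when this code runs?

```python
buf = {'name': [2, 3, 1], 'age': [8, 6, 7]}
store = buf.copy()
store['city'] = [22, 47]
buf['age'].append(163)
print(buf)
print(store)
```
{'name': [2, 3, 1], 'age': [8, 6, 7, 163]}
{'name': [2, 3, 1], 'age': [8, 6, 7, 163], 'city': [22, 47]}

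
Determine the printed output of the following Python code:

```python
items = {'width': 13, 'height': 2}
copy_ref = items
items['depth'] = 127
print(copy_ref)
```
{'width': 13, 'height': 2, 'depth': 127}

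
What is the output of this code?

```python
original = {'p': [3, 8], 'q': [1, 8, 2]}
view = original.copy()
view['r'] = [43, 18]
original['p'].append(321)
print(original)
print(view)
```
{'p': [3, 8, 321], 'q': [1, 8, 2]}
{'p': [3, 8, 321], 'q': [1, 8, 2], 'r': [43, 18]}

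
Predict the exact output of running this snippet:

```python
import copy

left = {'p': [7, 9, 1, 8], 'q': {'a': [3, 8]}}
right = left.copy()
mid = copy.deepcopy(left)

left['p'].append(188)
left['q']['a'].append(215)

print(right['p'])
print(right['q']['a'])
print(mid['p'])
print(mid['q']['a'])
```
[7, 9, 1, 8, 188]
[3, 8, 215]
[7, 9, 1, 8]
[3, 8]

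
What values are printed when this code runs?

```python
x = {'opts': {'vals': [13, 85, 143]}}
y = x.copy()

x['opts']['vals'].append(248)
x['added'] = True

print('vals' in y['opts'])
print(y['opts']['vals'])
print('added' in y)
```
True
[13, 85, 143, 248]
False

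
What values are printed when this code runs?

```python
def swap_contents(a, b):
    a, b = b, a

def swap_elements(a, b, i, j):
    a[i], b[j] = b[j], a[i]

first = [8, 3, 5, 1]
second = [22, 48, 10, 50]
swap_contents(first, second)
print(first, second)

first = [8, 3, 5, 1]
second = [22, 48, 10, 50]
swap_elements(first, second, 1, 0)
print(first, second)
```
[8, 3, 5, 1] [22, 48, 10, 50]
[8, 22, 5, 1] [3, 48, 10, 50]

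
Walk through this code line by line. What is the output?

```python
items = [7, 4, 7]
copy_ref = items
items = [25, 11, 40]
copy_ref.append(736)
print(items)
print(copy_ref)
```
[25, 11, 40]
[7, 4, 7, 736]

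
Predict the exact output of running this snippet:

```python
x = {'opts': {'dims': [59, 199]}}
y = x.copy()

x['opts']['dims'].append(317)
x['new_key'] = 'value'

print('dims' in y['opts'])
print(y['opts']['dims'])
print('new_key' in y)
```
True
[59, 199, 317]
False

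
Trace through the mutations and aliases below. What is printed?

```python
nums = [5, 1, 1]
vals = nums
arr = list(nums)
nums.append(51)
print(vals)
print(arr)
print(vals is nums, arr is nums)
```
[5, 1, 1, 51]
[5, 1, 1]
True False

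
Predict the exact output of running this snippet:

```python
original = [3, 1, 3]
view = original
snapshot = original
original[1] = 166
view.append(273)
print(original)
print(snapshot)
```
[3, 166, 3, 273]
[3, 166, 3, 273]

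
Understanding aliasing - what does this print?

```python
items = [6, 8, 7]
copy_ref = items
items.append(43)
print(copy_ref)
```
[6, 8, 7, 43]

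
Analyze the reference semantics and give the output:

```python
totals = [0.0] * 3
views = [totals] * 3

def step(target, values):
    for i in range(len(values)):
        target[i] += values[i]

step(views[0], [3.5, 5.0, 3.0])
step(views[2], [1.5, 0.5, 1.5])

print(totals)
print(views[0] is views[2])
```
[5.0, 5.5, 4.5]
True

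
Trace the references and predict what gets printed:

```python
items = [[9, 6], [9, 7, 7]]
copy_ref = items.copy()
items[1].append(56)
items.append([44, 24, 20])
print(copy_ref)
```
[[9, 6], [9, 7, 7, 56]]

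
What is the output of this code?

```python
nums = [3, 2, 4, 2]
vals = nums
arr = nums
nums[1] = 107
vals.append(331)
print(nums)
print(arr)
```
[3, 107, 4, 2, 331]
[3, 107, 4, 2, 331]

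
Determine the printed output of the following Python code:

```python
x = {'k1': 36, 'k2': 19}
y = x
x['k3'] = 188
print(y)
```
{'k1': 36, 'k2': 19, 'k3': 188}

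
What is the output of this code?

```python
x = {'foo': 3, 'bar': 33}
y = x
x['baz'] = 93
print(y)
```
{'foo': 3, 'bar': 33, 'baz': 93}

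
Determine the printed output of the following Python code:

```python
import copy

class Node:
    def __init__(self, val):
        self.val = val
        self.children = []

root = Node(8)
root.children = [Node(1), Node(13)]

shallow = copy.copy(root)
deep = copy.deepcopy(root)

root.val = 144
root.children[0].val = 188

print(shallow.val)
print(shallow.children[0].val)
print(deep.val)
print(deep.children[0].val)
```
8
188
8
1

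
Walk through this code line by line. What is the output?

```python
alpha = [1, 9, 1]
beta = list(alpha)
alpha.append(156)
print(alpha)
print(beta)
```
[1, 9, 1, 156]
[1, 9, 1]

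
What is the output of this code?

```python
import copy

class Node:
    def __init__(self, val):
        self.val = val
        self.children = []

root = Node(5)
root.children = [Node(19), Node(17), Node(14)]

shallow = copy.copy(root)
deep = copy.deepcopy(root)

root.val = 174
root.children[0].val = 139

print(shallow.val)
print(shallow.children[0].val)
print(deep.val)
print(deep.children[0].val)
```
5
139
5
19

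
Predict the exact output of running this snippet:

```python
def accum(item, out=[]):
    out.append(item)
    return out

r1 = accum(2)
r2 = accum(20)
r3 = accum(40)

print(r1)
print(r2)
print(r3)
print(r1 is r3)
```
[2, 20, 40]
[2, 20, 40]
[2, 20, 40]
True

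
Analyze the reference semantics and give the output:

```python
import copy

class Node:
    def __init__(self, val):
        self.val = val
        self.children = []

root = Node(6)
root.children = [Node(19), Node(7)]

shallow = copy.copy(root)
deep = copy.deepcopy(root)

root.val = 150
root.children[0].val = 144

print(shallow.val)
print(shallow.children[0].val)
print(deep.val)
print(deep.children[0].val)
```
6
144
6
19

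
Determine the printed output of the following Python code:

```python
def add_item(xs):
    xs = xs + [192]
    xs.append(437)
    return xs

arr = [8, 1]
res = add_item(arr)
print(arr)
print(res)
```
[8, 1]
[8, 1, 192, 437]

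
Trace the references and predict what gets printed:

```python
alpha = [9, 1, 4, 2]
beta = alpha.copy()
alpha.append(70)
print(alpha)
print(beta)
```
[9, 1, 4, 2, 70]
[9, 1, 4, 2]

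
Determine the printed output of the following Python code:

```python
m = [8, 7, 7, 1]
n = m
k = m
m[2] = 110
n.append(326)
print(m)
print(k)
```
[8, 7, 110, 1, 326]
[8, 7, 110, 1, 326]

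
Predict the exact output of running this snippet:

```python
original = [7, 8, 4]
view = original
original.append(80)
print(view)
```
[7, 8, 4, 80]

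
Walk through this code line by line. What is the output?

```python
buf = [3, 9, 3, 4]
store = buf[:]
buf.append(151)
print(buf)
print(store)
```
[3, 9, 3, 4, 151]
[3, 9, 3, 4]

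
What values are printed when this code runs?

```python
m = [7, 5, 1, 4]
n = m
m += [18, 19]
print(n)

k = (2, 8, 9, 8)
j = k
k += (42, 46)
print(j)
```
[7, 5, 1, 4, 18, 19]
(2, 8, 9, 8)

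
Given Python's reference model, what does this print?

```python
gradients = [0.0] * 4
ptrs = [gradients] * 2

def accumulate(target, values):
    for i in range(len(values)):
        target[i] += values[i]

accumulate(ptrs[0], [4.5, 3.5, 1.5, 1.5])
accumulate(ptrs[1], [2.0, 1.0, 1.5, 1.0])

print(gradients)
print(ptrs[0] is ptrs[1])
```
[6.5, 4.5, 3.0, 2.5]
True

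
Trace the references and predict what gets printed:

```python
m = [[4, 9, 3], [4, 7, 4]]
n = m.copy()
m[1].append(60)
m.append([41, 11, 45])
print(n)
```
[[4, 9, 3], [4, 7, 4, 60]]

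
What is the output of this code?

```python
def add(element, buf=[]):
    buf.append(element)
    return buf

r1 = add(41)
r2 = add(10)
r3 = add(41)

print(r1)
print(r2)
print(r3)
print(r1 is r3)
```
[41, 10, 41]
[41, 10, 41]
[41, 10, 41]
True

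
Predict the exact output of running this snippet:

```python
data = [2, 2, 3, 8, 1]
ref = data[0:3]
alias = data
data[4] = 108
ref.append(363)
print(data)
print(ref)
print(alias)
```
[2, 2, 3, 8, 108]
[2, 2, 3, 363]
[2, 2, 3, 8, 108]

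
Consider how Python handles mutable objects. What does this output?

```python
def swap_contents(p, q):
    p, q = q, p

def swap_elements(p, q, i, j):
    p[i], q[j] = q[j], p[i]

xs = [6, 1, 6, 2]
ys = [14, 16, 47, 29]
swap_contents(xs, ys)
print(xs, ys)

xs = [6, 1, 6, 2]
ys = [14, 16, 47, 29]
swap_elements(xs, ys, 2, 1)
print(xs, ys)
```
[6, 1, 6, 2] [14, 16, 47, 29]
[6, 1, 16, 2] [14, 6, 47, 29]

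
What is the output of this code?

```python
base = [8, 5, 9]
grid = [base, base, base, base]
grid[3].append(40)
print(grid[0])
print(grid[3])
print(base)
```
[8, 5, 9, 40]
[8, 5, 9, 40]
[8, 5, 9, 40]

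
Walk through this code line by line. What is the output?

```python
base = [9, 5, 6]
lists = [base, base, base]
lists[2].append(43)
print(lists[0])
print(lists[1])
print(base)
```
[9, 5, 6, 43]
[9, 5, 6, 43]
[9, 5, 6, 43]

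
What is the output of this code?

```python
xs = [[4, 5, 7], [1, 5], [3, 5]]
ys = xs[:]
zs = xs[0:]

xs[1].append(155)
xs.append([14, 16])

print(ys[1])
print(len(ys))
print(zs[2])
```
[1, 5, 155]
3
[3, 5]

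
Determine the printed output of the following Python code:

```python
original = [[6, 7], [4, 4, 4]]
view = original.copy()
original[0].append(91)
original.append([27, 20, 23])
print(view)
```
[[6, 7, 91], [4, 4, 4]]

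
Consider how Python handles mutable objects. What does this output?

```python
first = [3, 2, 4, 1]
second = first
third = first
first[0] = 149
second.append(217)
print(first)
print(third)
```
[149, 2, 4, 1, 217]
[149, 2, 4, 1, 217]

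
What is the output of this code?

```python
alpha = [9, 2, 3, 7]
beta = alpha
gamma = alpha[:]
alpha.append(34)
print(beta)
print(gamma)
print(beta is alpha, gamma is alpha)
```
[9, 2, 3, 7, 34]
[9, 2, 3, 7]
True False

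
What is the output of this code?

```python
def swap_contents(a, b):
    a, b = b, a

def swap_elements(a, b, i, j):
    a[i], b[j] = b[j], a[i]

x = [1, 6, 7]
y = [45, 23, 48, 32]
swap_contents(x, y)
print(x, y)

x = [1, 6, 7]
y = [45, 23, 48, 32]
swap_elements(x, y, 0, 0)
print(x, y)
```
[1, 6, 7] [45, 23, 48, 32]
[45, 6, 7] [1, 23, 48, 32]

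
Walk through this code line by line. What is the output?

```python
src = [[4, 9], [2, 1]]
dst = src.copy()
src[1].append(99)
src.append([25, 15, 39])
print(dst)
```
[[4, 9], [2, 1, 99]]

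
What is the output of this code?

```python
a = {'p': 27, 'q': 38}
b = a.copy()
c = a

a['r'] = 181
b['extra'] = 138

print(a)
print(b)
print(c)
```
{'p': 27, 'q': 38, 'r': 181}
{'p': 27, 'q': 38, 'extra': 138}
{'p': 27, 'q': 38, 'r': 181}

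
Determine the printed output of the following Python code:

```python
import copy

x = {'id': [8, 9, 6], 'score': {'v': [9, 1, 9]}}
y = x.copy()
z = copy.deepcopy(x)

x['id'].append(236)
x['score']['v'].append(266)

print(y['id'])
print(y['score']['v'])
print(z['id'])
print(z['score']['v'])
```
[8, 9, 6, 236]
[9, 1, 9, 266]
[8, 9, 6]
[9, 1, 9]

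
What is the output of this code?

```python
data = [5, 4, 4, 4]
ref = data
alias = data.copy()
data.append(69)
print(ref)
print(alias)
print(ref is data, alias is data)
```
[5, 4, 4, 4, 69]
[5, 4, 4, 4]
True False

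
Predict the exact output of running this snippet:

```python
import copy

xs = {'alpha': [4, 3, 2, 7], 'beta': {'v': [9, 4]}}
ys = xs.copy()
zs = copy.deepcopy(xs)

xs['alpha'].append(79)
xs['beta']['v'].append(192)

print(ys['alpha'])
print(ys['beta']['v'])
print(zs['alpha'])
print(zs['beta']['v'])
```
[4, 3, 2, 7, 79]
[9, 4, 192]
[4, 3, 2, 7]
[9, 4]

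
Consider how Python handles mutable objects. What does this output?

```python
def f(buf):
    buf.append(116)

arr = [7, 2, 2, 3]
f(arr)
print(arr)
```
[7, 2, 2, 3, 116]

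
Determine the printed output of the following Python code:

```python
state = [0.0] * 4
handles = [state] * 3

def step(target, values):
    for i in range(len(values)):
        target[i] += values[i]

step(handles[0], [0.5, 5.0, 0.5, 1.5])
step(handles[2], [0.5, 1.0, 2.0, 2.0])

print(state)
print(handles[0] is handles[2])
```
[1.0, 6.0, 2.5, 3.5]
True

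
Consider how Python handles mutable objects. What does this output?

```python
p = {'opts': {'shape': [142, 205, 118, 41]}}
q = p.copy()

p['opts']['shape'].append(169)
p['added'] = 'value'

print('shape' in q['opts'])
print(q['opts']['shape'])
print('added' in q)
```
True
[142, 205, 118, 41, 169]
False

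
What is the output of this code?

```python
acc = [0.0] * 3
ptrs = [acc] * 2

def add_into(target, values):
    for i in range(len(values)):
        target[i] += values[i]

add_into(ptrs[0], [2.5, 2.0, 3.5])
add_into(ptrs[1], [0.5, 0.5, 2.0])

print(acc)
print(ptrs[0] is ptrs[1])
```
[3.0, 2.5, 5.5]
True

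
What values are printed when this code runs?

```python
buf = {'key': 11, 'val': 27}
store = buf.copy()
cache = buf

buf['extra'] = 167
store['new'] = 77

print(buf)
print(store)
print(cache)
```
{'key': 11, 'val': 27, 'extra': 167}
{'key': 11, 'val': 27, 'new': 77}
{'key': 11, 'val': 27, 'extra': 167}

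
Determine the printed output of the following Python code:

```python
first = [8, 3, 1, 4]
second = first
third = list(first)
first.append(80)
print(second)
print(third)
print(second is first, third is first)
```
[8, 3, 1, 4, 80]
[8, 3, 1, 4]
True False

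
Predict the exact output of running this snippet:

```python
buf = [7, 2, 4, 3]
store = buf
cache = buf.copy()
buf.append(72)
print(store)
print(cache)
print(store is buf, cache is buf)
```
[7, 2, 4, 3, 72]
[7, 2, 4, 3]
True False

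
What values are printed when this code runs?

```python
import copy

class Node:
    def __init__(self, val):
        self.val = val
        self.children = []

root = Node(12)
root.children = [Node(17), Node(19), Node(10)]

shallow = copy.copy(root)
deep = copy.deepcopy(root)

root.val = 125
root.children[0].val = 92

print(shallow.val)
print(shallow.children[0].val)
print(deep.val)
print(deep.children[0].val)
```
12
92
12
17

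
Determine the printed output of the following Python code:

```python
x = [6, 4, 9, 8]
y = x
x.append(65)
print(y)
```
[6, 4, 9, 8, 65]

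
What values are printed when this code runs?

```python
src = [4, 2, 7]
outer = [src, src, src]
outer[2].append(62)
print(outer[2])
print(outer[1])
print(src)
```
[4, 2, 7, 62]
[4, 2, 7, 62]
[4, 2, 7, 62]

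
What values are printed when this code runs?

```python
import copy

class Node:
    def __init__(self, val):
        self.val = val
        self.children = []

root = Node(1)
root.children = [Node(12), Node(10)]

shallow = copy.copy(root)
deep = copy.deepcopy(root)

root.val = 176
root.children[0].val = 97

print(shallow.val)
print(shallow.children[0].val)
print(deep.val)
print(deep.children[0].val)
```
1
97
1
12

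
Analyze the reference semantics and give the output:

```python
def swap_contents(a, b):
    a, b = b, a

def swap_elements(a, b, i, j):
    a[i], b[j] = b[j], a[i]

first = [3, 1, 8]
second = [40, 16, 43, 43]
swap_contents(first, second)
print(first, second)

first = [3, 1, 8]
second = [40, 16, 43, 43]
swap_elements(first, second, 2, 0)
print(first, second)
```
[3, 1, 8] [40, 16, 43, 43]
[3, 1, 40] [8, 16, 43, 43]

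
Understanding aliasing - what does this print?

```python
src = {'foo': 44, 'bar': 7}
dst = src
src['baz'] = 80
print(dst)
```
{'foo': 44, 'bar': 7, 'baz': 80}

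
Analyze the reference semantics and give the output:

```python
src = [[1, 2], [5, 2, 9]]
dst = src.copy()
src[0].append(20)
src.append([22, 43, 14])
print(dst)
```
[[1, 2, 20], [5, 2, 9]]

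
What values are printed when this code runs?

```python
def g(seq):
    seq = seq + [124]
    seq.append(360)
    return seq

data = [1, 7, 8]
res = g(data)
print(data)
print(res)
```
[1, 7, 8]
[1, 7, 8, 124, 360]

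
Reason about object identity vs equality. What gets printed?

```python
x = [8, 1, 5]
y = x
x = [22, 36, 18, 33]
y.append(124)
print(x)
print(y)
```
[22, 36, 18, 33]
[8, 1, 5, 124]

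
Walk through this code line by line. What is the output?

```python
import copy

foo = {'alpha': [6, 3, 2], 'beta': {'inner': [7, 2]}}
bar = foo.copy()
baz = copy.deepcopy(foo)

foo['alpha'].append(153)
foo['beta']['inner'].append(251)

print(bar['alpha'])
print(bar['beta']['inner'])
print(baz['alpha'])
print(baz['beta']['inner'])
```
[6, 3, 2, 153]
[7, 2, 251]
[6, 3, 2]
[7, 2]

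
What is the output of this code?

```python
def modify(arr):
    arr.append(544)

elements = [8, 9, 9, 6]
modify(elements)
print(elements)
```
[8, 9, 9, 6, 544]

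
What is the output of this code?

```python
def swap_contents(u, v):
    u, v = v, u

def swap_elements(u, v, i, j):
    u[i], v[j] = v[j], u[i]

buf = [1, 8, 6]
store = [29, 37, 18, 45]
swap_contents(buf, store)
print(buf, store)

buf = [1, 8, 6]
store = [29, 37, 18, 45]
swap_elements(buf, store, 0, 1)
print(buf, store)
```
[1, 8, 6] [29, 37, 18, 45]
[37, 8, 6] [29, 1, 18, 45]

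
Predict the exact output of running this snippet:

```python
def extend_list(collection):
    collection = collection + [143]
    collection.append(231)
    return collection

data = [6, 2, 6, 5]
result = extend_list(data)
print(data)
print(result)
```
[6, 2, 6, 5]
[6, 2, 6, 5, 143, 231]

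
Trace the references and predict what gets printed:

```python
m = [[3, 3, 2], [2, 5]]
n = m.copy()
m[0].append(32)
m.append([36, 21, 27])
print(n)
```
[[3, 3, 2, 32], [2, 5]]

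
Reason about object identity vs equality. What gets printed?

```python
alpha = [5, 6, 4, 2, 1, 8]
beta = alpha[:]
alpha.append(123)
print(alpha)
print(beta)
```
[5, 6, 4, 2, 1, 8, 123]
[5, 6, 4, 2, 1, 8]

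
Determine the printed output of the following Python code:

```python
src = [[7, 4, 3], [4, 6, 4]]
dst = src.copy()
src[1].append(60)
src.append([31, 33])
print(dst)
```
[[7, 4, 3], [4, 6, 4, 60]]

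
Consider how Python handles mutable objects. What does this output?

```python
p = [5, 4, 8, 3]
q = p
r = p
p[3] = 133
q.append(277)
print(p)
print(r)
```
[5, 4, 8, 133, 277]
[5, 4, 8, 133, 277]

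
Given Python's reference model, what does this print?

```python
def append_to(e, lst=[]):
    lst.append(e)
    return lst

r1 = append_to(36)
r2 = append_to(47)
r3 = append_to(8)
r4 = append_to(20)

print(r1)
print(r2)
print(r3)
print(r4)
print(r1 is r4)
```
[36, 47, 8, 20]
[36, 47, 8, 20]
[36, 47, 8, 20]
[36, 47, 8, 20]
True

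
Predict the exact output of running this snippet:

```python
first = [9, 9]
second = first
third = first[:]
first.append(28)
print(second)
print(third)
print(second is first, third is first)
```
[9, 9, 28]
[9, 9]
True False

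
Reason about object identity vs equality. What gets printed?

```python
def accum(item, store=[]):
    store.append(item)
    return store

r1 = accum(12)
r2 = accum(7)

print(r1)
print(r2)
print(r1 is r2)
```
[12, 7]
[12, 7]
True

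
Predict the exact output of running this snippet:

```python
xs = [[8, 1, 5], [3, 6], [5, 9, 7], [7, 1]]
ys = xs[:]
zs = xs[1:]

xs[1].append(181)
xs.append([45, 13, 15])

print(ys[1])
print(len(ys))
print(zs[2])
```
[3, 6, 181]
4
[7, 1]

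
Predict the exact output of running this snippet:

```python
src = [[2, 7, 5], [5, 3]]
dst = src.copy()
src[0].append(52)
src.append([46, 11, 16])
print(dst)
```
[[2, 7, 5, 52], [5, 3]]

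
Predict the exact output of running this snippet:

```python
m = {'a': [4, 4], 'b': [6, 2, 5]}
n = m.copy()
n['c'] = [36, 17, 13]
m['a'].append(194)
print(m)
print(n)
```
{'a': [4, 4, 194], 'b': [6, 2, 5]}
{'a': [4, 4, 194], 'b': [6, 2, 5], 'c': [36, 17, 13]}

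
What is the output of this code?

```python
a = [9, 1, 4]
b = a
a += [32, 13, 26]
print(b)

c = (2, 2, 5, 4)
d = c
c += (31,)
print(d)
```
[9, 1, 4, 32, 13, 26]
(2, 2, 5, 4)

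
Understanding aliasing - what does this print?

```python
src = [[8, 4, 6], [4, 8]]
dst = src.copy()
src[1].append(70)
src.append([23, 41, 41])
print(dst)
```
[[8, 4, 6], [4, 8, 70]]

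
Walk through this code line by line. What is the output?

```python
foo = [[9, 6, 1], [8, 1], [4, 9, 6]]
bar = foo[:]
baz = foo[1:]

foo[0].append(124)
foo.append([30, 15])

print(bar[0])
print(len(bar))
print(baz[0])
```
[9, 6, 1, 124]
3
[8, 1]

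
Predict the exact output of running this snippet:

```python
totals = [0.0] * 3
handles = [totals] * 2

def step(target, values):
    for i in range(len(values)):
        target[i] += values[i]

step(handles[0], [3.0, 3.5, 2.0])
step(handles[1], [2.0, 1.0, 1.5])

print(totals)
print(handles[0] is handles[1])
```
[5.0, 4.5, 3.5]
True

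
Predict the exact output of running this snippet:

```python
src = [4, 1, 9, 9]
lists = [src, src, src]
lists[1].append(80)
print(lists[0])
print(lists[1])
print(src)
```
[4, 1, 9, 9, 80]
[4, 1, 9, 9, 80]
[4, 1, 9, 9, 80]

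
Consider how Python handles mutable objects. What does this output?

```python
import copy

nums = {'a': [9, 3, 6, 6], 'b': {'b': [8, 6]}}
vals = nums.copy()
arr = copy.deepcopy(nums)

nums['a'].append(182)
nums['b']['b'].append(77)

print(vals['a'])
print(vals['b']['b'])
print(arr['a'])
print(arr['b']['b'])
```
[9, 3, 6, 6, 182]
[8, 6, 77]
[9, 3, 6, 6]
[8, 6]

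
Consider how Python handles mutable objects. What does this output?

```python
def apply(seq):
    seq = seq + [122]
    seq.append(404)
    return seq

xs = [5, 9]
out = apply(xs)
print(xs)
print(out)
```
[5, 9]
[5, 9, 122, 404]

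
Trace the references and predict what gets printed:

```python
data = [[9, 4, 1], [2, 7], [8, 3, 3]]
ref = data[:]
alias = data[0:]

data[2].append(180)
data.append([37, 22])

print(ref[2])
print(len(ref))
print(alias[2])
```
[8, 3, 3, 180]
3
[8, 3, 3, 180]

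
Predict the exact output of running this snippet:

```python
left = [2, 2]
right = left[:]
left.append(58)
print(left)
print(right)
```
[2, 2, 58]
[2, 2]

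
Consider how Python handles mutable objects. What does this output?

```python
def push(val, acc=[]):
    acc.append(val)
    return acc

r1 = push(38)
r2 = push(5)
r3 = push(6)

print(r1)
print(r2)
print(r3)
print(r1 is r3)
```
[38, 5, 6]
[38, 5, 6]
[38, 5, 6]
True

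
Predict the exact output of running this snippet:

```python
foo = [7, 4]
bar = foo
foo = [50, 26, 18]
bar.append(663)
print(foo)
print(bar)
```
[50, 26, 18]
[7, 4, 663]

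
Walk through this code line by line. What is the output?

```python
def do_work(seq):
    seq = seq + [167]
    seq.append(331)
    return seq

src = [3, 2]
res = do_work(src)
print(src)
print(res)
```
[3, 2]
[3, 2, 167, 331]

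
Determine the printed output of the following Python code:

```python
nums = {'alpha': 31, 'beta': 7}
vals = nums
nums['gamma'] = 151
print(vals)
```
{'alpha': 31, 'beta': 7, 'gamma': 151}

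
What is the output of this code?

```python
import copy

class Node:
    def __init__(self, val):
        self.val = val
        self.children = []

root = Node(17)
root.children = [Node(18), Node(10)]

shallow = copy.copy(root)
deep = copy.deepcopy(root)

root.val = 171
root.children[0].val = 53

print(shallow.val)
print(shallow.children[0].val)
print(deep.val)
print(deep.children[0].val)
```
17
53
17
18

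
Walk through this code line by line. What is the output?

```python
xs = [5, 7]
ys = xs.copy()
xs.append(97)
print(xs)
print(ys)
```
[5, 7, 97]
[5, 7]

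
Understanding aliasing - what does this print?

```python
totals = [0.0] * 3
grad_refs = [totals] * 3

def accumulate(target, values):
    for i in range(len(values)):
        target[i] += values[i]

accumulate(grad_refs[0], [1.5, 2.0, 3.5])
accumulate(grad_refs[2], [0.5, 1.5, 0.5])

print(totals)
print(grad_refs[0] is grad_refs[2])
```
[2.0, 3.5, 4.0]
True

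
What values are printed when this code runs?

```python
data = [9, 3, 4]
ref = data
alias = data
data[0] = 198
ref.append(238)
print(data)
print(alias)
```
[198, 3, 4, 238]
[198, 3, 4, 238]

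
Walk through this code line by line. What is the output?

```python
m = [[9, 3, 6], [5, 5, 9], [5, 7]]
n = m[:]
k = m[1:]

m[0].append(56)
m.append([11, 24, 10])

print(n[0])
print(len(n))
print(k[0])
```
[9, 3, 6, 56]
3
[5, 5, 9]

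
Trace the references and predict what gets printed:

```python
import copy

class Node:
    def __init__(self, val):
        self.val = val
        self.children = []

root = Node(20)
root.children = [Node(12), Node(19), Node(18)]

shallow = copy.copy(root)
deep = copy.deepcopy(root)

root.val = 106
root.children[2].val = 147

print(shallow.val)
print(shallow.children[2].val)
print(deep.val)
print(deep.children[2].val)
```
20
147
20
18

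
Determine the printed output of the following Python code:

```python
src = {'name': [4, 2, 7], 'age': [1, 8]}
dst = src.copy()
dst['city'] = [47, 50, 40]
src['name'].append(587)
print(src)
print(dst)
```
{'name': [4, 2, 7, 587], 'age': [1, 8]}
{'name': [4, 2, 7, 587], 'age': [1, 8], 'city': [47, 50, 40]}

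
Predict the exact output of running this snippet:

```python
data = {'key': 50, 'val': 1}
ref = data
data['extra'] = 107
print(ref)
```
{'key': 50, 'val': 1, 'extra': 107}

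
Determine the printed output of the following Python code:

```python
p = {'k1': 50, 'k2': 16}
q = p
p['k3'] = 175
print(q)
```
{'k1': 50, 'k2': 16, 'k3': 175}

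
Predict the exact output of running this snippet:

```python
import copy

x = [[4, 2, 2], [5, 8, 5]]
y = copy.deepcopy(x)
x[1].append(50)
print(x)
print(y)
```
[[4, 2, 2], [5, 8, 5, 50]]
[[4, 2, 2], [5, 8, 5]]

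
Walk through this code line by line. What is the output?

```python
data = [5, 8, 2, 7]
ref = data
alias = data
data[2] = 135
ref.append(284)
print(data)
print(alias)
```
[5, 8, 135, 7, 284]
[5, 8, 135, 7, 284]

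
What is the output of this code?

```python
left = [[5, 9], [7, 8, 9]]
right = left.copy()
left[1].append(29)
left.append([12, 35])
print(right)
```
[[5, 9], [7, 8, 9, 29]]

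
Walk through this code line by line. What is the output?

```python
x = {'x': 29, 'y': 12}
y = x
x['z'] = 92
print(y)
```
{'x': 29, 'y': 12, 'z': 92}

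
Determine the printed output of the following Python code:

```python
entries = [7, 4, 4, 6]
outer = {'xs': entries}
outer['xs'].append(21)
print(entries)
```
[7, 4, 4, 6, 21]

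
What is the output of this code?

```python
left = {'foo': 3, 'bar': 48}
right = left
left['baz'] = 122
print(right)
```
{'foo': 3, 'bar': 48, 'baz': 122}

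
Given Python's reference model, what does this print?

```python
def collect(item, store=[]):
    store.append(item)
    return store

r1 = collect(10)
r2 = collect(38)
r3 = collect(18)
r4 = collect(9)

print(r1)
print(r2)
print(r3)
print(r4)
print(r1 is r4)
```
[10, 38, 18, 9]
[10, 38, 18, 9]
[10, 38, 18, 9]
[10, 38, 18, 9]
True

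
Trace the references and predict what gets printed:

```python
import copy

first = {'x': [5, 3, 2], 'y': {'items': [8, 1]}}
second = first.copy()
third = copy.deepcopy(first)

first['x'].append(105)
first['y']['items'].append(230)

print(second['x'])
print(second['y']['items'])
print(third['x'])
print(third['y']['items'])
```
[5, 3, 2, 105]
[8, 1, 230]
[5, 3, 2]
[8, 1]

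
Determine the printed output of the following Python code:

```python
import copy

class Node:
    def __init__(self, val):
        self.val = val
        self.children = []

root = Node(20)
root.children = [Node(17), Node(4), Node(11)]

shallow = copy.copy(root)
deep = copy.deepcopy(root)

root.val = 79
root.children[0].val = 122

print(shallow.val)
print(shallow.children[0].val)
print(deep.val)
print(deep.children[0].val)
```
20
122
20
17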